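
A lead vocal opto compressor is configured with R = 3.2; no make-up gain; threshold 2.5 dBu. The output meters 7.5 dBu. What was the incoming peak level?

That's 5 dB above the 2.5 dBu threshold.
Input overshoot = R × output overshoot = 16 dB → input = 2.5 + 16 = 18.5 dBu.

18.5 dBu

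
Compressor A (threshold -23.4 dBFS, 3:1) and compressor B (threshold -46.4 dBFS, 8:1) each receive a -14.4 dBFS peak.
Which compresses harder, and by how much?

B, by 22 dB

A: GR = 9 − 9/3 = 6 dB.
B: GR = 32 − 32/8 = 28 dB.
B reduces 22 dB more.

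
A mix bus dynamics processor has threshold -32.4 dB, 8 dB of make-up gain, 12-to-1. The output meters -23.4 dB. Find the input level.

Stripping the +8 dB make-up gives -31.4 dB at the gain stage.
The compressed level sits -31.4 − (-32.4) = 1 dB over threshold.
Input overshoot = R × output overshoot = 12 dB → input = -32.4 + 12 = -20.4 dB.

-20.4 dB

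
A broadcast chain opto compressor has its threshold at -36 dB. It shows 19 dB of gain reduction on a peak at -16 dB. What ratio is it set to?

20:1

Input overshoot = -16 − (-36) = 20 dB.
Output overshoot = 20 − 19 = 1 dB.
Ratio = input overshoot / output overshoot = 20 / 1 = 20.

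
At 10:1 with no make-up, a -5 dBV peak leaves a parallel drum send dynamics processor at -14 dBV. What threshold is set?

Let T be the threshold. Output overshoot = (input overshoot)/R, so -14 − T = (-5 − T)/10.
10·(-14 − T) = -5 − T → 9·T = -140 − (-5) = -135.
T = -135/9 = -15 dBV.

-15 dBV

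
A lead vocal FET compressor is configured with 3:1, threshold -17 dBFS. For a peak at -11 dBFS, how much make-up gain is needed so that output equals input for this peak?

4 dB

Overshoot 6 dB → 6/3 = 2 dB after compression, so the compressed level is -17 + 2 = -15 dBFS.
Make-up = target − compressed = -11 − (-15) = 4 dB.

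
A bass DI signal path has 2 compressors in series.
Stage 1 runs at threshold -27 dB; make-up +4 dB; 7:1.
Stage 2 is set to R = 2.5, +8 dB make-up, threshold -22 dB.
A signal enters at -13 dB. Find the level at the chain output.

-13.6 dB

Stage 1: -13 dB is 14 dB over -27 dB; at 7:1 that becomes 2 dB over, giving -25 dB; +4 dB make-up → -21 dB.
Stage 2: overshoot 1 dB → 1/2.5 = 0.4 dB → -21.6 dB; +8 dB make-up → -13.6 dB.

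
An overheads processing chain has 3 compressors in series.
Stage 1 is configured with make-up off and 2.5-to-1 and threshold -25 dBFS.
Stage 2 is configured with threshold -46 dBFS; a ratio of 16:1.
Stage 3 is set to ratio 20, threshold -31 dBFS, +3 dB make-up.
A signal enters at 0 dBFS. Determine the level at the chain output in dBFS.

Stage 1: 0 dBFS is 25 dB over -25 dBFS; at 2.5:1 that becomes 10 dB over, giving -15 dBFS.
Stage 2: 31 dB above -46 dBFS, reduced 16:1 to 1.9375 dB above → -44.0625 dBFS.
Stage 3: -44.0625 dBFS is at or below the -31 dBFS threshold — no compression; make-up brings it to -41.0625 dBFS.

-41.0625 dBFS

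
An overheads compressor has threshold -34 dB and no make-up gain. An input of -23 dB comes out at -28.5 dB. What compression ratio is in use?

2:1

Input overshoot = -23 − (-34) = 11 dB; output overshoot = -28.5 − (-34) = 5.5 dB.
Ratio = 11 / 5.5 = 2.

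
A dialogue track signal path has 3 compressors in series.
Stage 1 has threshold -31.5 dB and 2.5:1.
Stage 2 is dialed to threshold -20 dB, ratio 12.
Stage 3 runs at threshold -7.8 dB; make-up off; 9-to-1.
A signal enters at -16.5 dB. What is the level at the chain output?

Stage 1: overshoot 15 dB → 15/2.5 = 6 dB → -25.5 dB.
Stage 2: below threshold (-25.5 ≤ -20); passes unchanged; output -25.5 dB.
Stage 3: -25.5 dB is at or below the -7.8 dB threshold — no compression; output -25.5 dB.

-25.5 dB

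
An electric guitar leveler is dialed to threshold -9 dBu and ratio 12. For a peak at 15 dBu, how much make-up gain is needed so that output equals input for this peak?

22 dB

The peak compresses to -9 + 24/12 = -7 dBu.
To reach 15 dBu requires 15 − (-7) = 22 dB of make-up.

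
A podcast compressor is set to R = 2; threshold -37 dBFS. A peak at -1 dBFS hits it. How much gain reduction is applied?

18 dB

The signal is 36 dB above threshold.
At 2:1, output sits 36/2 = 18 dB above threshold.
GR = overshoot in − overshoot out = 36 − 18 = 18 dB.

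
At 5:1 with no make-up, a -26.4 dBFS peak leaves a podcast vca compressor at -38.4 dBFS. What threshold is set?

Gain reduction = -26.4 − (-38.4) = 12 dB; output overshoot = GR / (R − 1) = 12 / 4 = 3 dB.
Threshold = output − output overshoot = -38.4 − 3 = -41.4 dBFS.

-41.4 dBFS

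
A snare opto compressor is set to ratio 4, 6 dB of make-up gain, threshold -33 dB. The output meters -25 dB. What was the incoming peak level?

-25 dB

Remove make-up: -25 − 6 = -31 dB.
The compressed level sits -31 − (-33) = 2 dB over threshold.
Before 4:1 compression the overshoot was 2 × 4 = 8 dB, so input = -33 + 8 = -25 dB.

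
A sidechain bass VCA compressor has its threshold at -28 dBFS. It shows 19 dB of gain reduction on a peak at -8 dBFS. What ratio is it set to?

Input overshoot = -8 − (-28) = 20 dB.
Output overshoot = 20 − 19 = 1 dB.
Ratio = input overshoot / output overshoot = 20 / 1 = 20.

20:1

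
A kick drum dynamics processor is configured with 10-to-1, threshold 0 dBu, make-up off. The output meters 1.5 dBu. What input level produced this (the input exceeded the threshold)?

That's 1.5 dB above the 0 dBu threshold.
Before 10:1 compression the overshoot was 1.5 × 10 = 15 dB, so input = 0 + 15 = 15 dBu.

15 dBu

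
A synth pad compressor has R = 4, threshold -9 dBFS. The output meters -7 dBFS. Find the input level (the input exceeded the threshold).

-1 dBFS

Post-compression overshoot = -7 − (-9) = 2 dB.
Input overshoot = R × output overshoot = 8 dB → input = -9 + 8 = -1 dBFS.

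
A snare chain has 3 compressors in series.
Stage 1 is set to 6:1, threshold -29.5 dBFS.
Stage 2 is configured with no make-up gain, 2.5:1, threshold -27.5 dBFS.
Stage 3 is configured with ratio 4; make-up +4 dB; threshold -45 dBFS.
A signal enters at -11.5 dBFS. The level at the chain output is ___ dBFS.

-36.525 dBFS

Stage 1: 18 dB above -29.5 dBFS, reduced 6:1 to 3 dB above → -26.5 dBFS.
Stage 2: 1 dB above -27.5 dBFS, reduced 2.5:1 to 0.4 dB above → -27.1 dBFS.
Stage 3: 17.9 dB above -45 dBFS, reduced 4:1 to 4.475 dB above → -40.525 dBFS; +4 dB make-up → -36.525 dBFS.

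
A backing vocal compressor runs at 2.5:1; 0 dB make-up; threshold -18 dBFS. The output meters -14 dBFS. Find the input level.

Post-compression overshoot = -14 − (-18) = 4 dB.
Undo the ratio: input overshoot = 4 × 2.5 = 10 dB, giving input = -8 dBFS.

-8 dBFS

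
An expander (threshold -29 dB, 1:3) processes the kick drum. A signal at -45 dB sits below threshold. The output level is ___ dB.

-77 dB

Below threshold, a 1:3 expander applies gain = (3−1)×(T − x) of attenuation.
(3−1) × 16 = 32 dB, so output = -45 − 32 = -77 dB.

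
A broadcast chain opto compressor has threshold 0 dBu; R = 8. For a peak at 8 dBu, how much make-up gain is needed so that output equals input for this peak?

The peak compresses to 0 + 8/8 = 1 dBu.
To reach 8 dBu requires 8 − 1 = 7 dB of make-up.

7 dB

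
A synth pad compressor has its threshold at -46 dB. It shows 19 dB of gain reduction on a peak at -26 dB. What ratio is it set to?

Input overshoot = -26 − (-46) = 20 dB.
Output overshoot = 20 − 19 = 1 dB.
Ratio = input overshoot / output overshoot = 20 / 1 = 20.

20:1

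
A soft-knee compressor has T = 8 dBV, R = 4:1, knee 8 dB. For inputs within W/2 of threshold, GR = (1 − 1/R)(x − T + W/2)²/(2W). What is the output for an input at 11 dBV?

x − T + W/2 = 11 − 8 + 4 = 7.
GR = (1 − 1/4) × 7² / 16 = 0.75 × 49 / 16 = 2.296875 dB.
Output = 11 − 2.296875 = 8.703125 dBV.

8.703125 dBV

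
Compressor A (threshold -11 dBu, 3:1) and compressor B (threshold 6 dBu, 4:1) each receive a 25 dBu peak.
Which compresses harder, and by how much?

A, by 9.75 dB

A: GR = 36 − 36/3 = 24 dB.
B: GR = 19 − 19/4 = 14.25 dB.
A applies 9.75 dB more gain reduction.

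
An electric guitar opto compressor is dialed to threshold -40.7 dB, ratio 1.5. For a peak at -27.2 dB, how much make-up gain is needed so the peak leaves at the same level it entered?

4.5 dB

Without make-up, output = threshold + overshoot/1.5 = -40.7 + 9 = -31.7 dB.
Gap to target: 4.5 dB.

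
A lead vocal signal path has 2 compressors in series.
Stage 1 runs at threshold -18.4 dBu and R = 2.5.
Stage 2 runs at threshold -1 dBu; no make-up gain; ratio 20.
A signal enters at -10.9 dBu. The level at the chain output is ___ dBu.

Stage 1: -10.9 dBu is 7.5 dB over -18.4 dBu; at 2.5:1 that becomes 3 dB over, giving -15.4 dBu.
Stage 2: -15.4 dBu ≤ -1 dBu, so stage 2 doesn't engage; output -15.4 dBu.

-15.4 dBu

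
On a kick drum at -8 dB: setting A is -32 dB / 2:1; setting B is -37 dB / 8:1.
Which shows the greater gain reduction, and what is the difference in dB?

B, by 13.375 dB

A: GR = 24 − 24/2 = 12 dB.
B: GR = 29 − 29/8 = 25.375 dB.
B applies 13.375 dB more gain reduction.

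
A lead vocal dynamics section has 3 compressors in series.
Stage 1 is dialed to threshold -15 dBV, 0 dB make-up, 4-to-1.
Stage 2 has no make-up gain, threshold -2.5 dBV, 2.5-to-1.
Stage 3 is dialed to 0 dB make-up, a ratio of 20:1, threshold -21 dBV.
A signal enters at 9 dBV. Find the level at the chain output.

Stage 1: overshoot 24 dB → 24/4 = 6 dB → -9 dBV.
Stage 2: -9 dBV is at or below the -2.5 dBV threshold — no compression; output -9 dBV.
Stage 3: overshoot 12 dB → 12/20 = 0.6 dB → -20.4 dBV.

-20.4 dBV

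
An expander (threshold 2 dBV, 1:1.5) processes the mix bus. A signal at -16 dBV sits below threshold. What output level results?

-25 dBV

Below threshold, a 1:1.5 expander applies gain = (1.5−1)×(T − x) of attenuation.
(1.5−1) × 18 = 9 dB, so output = -16 − 9 = -25 dBV.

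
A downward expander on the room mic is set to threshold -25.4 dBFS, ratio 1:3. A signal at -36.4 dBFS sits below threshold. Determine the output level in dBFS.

-58.4 dBFS

The input is 11 dB below the -25.4 dBFS threshold.
A 1:3 expander multiplies undershoot by 3: 11 × 3 = 33 dB below threshold.
Output = -25.4 − 33 = -58.4 dBFS.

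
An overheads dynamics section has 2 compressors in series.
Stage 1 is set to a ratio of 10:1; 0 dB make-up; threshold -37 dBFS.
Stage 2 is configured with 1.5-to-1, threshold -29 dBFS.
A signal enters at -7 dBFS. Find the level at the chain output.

-34 dBFS

Stage 1: overshoot 30 dB → 30/10 = 3 dB → -34 dBFS.
Stage 2: -34 dBFS is at or below the -29 dBFS threshold — no compression; output -34 dBFS.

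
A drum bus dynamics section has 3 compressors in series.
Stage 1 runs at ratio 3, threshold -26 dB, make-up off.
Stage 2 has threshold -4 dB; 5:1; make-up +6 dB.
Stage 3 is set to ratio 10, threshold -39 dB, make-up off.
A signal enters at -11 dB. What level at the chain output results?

Stage 1: 15 dB above -26 dB, reduced 3:1 to 5 dB above → -21 dB.
Stage 2: below threshold (-21 ≤ -4); passes unchanged; make-up brings it to -15 dB.
Stage 3: -15 dB is 24 dB over -39 dB; at 10:1 that becomes 2.4 dB over, giving -36.6 dB.

-36.6 dB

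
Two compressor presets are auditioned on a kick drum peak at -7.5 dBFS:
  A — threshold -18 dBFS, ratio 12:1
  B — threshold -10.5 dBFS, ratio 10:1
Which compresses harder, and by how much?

A, by 6.925 dB

A: overshoot 10.5 dB → output overshoot 0.875 dB → GR 9.625 dB.
B: overshoot 3 dB → output overshoot 0.3 dB → GR 2.7 dB.
A applies 6.925 dB more gain reduction.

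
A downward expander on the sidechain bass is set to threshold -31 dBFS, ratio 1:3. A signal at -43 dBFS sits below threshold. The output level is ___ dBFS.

-67 dBFS

Below threshold, a 1:3 expander applies gain = (3−1)×(T − x) of attenuation.
(3−1) × 12 = 24 dB, so output = -43 − 24 = -67 dBFS.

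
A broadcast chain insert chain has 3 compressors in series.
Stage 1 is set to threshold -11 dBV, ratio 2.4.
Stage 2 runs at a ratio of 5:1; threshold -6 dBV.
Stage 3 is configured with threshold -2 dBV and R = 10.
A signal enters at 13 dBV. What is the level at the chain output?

Stage 1: overshoot 24 dB → 24/2.4 = 10 dB → -1 dBV.
Stage 2: -1 dBV is 5 dB over -6 dBV; at 5:1 that becomes 1 dB over, giving -5 dBV.
Stage 3: below threshold (-5 ≤ -2); passes unchanged; output -5 dBV.

-5 dBV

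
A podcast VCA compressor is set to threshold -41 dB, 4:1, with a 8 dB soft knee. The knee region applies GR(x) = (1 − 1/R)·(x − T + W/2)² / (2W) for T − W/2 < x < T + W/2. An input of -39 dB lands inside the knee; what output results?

-40.6875 dB

x − T + W/2 = -39 − (-41) + 4 = 6.
GR = (1 − 1/4) × 6² / 16 = 0.75 × 36 / 16 = 1.6875 dB.
Output = -39 − 1.6875 = -40.6875 dB.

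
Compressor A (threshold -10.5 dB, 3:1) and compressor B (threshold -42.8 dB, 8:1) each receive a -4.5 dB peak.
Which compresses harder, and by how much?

A: GR = 6 − 6/3 = 4 dB.
B: GR = 38.3 − 38.3/8 = 33.5125 dB.
Difference: 29.5125 dB in favour of B.

B, by 29.5125 dB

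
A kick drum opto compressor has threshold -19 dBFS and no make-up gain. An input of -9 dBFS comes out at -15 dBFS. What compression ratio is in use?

2.5:1

Input overshoot = -9 − (-19) = 10 dB; output overshoot = -15 − (-19) = 4 dB.
Ratio = 10 / 4 = 2.5.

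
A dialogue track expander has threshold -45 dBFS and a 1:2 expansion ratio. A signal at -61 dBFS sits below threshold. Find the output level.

Undershoot = (-45) − (-61) = 16 dB.
At 1:2, that expands to 32 dB under threshold.
Output = -45 − 32 = -77 dBFS.

-77 dBFS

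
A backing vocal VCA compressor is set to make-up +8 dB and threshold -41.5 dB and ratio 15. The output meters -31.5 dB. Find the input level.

-11.5 dB

Stripping the +8 dB make-up gives -39.5 dB at the gain stage.
That's 2 dB above the -41.5 dB threshold.
Undo the ratio: input overshoot = 2 × 15 = 30 dB, giving input = -11.5 dB.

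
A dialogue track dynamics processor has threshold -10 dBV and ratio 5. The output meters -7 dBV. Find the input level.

5 dBV

The compressed level sits -7 − (-10) = 3 dB over threshold.
Before 5:1 compression the overshoot was 3 × 5 = 15 dB, so input = -10 + 15 = 5 dBV.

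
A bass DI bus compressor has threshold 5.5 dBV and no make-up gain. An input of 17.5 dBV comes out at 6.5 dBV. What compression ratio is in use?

12:1

Input overshoot = 17.5 − 5.5 = 12 dB; output overshoot = 6.5 − 5.5 = 1 dB.
Ratio = 12 / 1 = 12.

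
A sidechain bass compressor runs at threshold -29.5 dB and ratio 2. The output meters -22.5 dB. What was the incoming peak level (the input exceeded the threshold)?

-15.5 dB

The compressed level sits -22.5 − (-29.5) = 7 dB over threshold.
Input overshoot = R × output overshoot = 14 dB → input = -29.5 + 14 = -15.5 dB.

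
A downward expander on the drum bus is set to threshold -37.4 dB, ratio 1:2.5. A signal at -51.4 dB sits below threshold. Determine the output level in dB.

The input is 14 dB below the -37.4 dB threshold.
A 1:2.5 expander multiplies undershoot by 2.5: 14 × 2.5 = 35 dB below threshold.
Output = -37.4 − 35 = -72.4 dB.

-72.4 dB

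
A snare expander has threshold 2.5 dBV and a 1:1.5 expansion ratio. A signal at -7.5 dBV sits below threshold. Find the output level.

The input is 10 dB below the 2.5 dBV threshold.
A 1:1.5 expander multiplies undershoot by 1.5: 10 × 1.5 = 15 dB below threshold.
Output = 2.5 − 15 = -12.5 dBV.

-12.5 dBV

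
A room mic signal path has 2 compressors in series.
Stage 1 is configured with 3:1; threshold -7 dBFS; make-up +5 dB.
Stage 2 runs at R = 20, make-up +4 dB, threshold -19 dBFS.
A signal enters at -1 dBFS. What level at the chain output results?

Stage 1: 6 dB above -7 dBFS, reduced 3:1 to 2 dB above → -5 dBFS; +5 dB make-up → 0 dBFS.
Stage 2: 0 dBFS is 19 dB over -19 dBFS; at 20:1 that becomes 0.95 dB over, giving -18.05 dBFS; +4 dB make-up → -14.05 dBFS.

-14.05 dBFS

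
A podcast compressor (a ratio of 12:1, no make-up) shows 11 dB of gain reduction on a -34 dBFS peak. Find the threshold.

-46 dBFS

Input is 12 dB above T (since output overshoot × R = input overshoot: (-45 − T)·12 = -34 − T gives T = -46 dBFS).
Check: -46 + (-34 − (-46))/12 = -46 + 1 = -45 dBFS. ✓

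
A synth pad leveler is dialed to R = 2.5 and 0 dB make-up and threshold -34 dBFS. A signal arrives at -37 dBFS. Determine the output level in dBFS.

-37 dBFS is 3 dB below the -34 dBFS threshold, so no gain reduction is applied.
Output = input = -37 dBFS.

-37 dBFS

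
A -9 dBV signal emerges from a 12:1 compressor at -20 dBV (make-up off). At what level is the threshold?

Input is 12 dB above T (since output overshoot × R = input overshoot: (-20 − T)·12 = -9 − T gives T = -21 dBV).
Check: -21 + (-9 − (-21))/12 = -21 + 1 = -20 dBV. ✓

-21 dBV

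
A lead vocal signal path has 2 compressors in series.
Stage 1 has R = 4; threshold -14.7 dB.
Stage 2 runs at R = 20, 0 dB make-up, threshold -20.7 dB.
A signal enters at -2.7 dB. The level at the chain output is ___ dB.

-20.25 dB

Stage 1: overshoot 12 dB → 12/4 = 3 dB → -11.7 dB.
Stage 2: overshoot 9 dB → 9/20 = 0.45 dB → -20.25 dB.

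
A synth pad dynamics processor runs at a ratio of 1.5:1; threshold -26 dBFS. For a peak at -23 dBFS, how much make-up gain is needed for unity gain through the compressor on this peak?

1 dB

Without make-up, output = threshold + overshoot/1.5 = -26 + 2 = -24 dBFS.
Gap to target: 1 dB.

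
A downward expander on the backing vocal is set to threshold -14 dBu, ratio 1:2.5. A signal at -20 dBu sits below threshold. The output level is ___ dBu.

-29 dBu

Below threshold, a 1:2.5 expander applies gain = (2.5−1)×(T − x) of attenuation.
(2.5−1) × 6 = 9 dB, so output = -20 − 9 = -29 dBu.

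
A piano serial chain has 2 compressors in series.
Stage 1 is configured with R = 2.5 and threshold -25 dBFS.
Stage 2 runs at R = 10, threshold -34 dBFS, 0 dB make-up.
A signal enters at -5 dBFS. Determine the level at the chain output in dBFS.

-32.3 dBFS

Stage 1: 20 dB above -25 dBFS, reduced 2.5:1 to 8 dB above → -17 dBFS.
Stage 2: -17 dBFS is 17 dB over -34 dBFS; at 10:1 that becomes 1.7 dB over, giving -32.3 dBFS.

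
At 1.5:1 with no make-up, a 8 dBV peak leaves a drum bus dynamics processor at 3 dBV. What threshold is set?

Input is 15 dB above T (since output overshoot × R = input overshoot: (3 − T)·1.5 = 8 − T gives T = -7 dBV).
Check: -7 + (8 − (-7))/1.5 = -7 + 10 = 3 dBV. ✓

-7 dBV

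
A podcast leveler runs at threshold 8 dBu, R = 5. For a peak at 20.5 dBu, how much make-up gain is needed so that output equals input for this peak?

Overshoot 12.5 dB → 12.5/5 = 2.5 dB after compression, so the compressed level is 8 + 2.5 = 10.5 dBu.
Make-up = target − compressed = 20.5 − 10.5 = 10 dB.

10 dB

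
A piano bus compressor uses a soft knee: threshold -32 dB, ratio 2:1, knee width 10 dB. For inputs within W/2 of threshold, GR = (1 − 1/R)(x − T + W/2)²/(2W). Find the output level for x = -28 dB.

x − T + W/2 = -28 − (-32) + 5 = 9.
GR = (1 − 1/2) × 9² / 20 = 0.5 × 81 / 20 = 2.025 dB.
Output = -28 − 2.025 = -30.025 dB.

-30.025 dB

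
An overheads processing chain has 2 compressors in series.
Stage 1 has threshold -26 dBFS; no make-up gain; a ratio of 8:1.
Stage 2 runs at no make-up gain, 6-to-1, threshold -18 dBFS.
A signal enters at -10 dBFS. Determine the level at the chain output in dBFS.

Stage 1: -10 dBFS is 16 dB over -26 dBFS; at 8:1 that becomes 2 dB over, giving -24 dBFS.
Stage 2: -24 dBFS is at or below the -18 dBFS threshold — no compression; output -24 dBFS.

-24 dBFS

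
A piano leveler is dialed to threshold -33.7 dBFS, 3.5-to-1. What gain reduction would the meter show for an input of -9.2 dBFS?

17.5 dB

-9.2 dBFS exceeds the threshold by 24.5 dB.
At 3.5:1, output sits 24.5/3.5 = 7 dB above threshold.
GR = overshoot in − overshoot out = 24.5 − 7 = 17.5 dB.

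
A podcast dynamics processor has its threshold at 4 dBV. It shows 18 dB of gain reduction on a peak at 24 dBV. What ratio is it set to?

10:1

Input overshoot = 24 − 4 = 20 dB.
Output overshoot = 20 − 18 = 2 dB.
Ratio = input overshoot / output overshoot = 20 / 2 = 10.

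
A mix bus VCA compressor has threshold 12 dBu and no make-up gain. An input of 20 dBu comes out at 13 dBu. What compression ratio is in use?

Input overshoot = 20 − 12 = 8 dB; output overshoot = 13 − 12 = 1 dB.
Ratio = 8 / 1 = 8.

8:1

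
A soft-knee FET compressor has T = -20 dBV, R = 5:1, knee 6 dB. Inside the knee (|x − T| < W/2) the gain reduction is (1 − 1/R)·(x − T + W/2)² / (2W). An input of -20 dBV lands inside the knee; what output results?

-20.6 dBV

x − T + W/2 = -20 − (-20) + 3 = 3.
GR = (1 − 1/5) × 3² / 12 = 0.8 × 9 / 12 = 0.6 dB.
Output = -20 − 0.6 = -20.6 dBV.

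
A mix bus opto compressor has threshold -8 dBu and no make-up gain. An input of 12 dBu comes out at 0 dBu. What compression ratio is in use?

Input overshoot = 12 − (-8) = 20 dB; output overshoot = 0 − (-8) = 8 dB.
Ratio = 20 / 8 = 2.5.

2.5:1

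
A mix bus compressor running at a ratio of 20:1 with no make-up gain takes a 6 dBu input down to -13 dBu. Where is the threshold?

Let T be the threshold. Output overshoot = (input overshoot)/R, so -13 − T = (6 − T)/20.
20·(-13 − T) = 6 − T → 19·T = -260 − 6 = -266.
T = -266/19 = -14 dBu.

-14 dBu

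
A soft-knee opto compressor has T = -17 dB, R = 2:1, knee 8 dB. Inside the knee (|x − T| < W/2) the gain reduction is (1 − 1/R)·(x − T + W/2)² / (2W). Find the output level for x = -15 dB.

x − T + W/2 = -15 − (-17) + 4 = 6.
GR = (1 − 1/2) × 6² / 16 = 0.5 × 36 / 16 = 1.125 dB.
Output = -15 − 1.125 = -16.125 dB.

-16.125 dB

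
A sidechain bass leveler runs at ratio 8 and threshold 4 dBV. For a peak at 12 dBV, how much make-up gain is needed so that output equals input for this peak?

Without make-up, output = threshold + overshoot/8 = 4 + 1 = 5 dBV.
Gap to target: 7 dB.

7 dB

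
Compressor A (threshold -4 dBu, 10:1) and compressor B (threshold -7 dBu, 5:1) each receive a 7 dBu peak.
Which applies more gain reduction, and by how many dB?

B, by 1.3 dB

A: overshoot 11 dB → output overshoot 1.1 dB → GR 9.9 dB.
B: overshoot 14 dB → output overshoot 2.8 dB → GR 11.2 dB.
B applies 1.3 dB more gain reduction.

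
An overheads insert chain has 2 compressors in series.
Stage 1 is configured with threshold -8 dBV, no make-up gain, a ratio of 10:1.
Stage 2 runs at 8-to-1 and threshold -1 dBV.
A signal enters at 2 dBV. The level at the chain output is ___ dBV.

Stage 1: 10 dB above -8 dBV, reduced 10:1 to 1 dB above → -7 dBV.
Stage 2: -7 dBV is at or below the -1 dBV threshold — no compression; output -7 dBV.

-7 dBV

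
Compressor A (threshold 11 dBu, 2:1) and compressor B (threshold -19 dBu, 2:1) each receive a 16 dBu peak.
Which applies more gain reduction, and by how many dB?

A: 5 dB over, compressed to 2.5 dB over, so 2.5 dB of GR.
B: 35 dB over, compressed to 17.5 dB over, so 17.5 dB of GR.
B applies 15 dB more gain reduction.

B, by 15 dB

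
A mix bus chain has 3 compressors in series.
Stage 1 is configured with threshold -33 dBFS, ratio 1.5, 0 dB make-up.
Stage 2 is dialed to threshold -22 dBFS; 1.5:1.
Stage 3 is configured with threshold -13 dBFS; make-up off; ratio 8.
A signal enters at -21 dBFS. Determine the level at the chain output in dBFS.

-25 dBFS

Stage 1: -21 dBFS is 12 dB over -33 dBFS; at 1.5:1 that becomes 8 dB over, giving -25 dBFS.
Stage 2: below threshold (-25 ≤ -22); passes unchanged; output -25 dBFS.
Stage 3: -25 dBFS is at or below the -13 dBFS threshold — no compression; output -25 dBFS.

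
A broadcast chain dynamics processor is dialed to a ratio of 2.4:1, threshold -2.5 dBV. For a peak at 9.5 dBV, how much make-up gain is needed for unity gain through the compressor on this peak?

The peak compresses to -2.5 + 12/2.4 = 2.5 dBV.
To reach 9.5 dBV requires 9.5 − 2.5 = 7 dB of make-up.

7 dB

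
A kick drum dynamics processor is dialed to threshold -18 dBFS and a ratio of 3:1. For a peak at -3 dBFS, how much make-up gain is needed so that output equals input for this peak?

Without make-up, output = threshold + overshoot/3 = -18 + 5 = -13 dBFS.
Gap to target: 10 dB.

10 dB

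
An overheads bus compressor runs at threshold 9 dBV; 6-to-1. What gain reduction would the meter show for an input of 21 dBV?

The signal is 12 dB above threshold.
After 6:1 compression the overshoot becomes 12/6 = 2 dB.
So the signal is attenuated by 12 − 2 = 10 dB.

10 dB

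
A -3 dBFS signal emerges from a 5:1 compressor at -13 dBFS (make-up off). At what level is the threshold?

Let T be the threshold. Output overshoot = (input overshoot)/R, so -13 − T = (-3 − T)/5.
5·(-13 − T) = -3 − T → 4·T = -65 − (-3) = -62.
T = -62/4 = -15.5 dBFS.

-15.5 dBFS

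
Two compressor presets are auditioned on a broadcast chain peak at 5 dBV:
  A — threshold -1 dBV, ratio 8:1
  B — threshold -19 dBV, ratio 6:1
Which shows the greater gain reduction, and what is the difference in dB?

A: 6 dB over, compressed to 0.75 dB over, so 5.25 dB of GR.
B: 24 dB over, compressed to 4 dB over, so 20 dB of GR.
B applies 14.75 dB more gain reduction.

B, by 14.75 dB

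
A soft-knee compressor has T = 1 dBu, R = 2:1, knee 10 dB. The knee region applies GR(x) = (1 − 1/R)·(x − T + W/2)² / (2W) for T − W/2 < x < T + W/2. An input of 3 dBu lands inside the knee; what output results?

x − T + W/2 = 3 − 1 + 5 = 7.
GR = (1 − 1/2) × 7² / 20 = 0.5 × 49 / 20 = 1.225 dB.
Output = 3 − 1.225 = 1.775 dBu.

1.775 dBu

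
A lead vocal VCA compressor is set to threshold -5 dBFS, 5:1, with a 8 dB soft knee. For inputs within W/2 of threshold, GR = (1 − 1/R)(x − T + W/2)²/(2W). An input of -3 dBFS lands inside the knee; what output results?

-4.8 dBFS

x − T + W/2 = -3 − (-5) + 4 = 6.
GR = (1 − 1/5) × 6² / 16 = 0.8 × 36 / 16 = 1.8 dB.
Output = -3 − 1.8 = -4.8 dBFS.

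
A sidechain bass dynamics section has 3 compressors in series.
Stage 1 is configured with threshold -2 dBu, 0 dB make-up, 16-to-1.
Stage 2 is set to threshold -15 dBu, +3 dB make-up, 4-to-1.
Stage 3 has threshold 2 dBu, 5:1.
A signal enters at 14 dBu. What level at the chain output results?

-8.5 dBu

Stage 1: 14 dBu is 16 dB over -2 dBu; at 16:1 that becomes 1 dB over, giving -1 dBu.
Stage 2: 14 dB above -15 dBu, reduced 4:1 to 3.5 dB above → -11.5 dBu; +3 dB make-up → -8.5 dBu.
Stage 3: below threshold (-8.5 ≤ 2); passes unchanged; output -8.5 dBu.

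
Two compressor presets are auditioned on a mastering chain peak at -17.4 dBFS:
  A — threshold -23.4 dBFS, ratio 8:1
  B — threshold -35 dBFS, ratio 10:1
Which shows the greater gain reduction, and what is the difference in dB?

B, by 10.59 dB

A: 6 dB over, compressed to 0.75 dB over, so 5.25 dB of GR.
B: 17.6 dB over, compressed to 1.76 dB over, so 15.84 dB of GR.
B reduces 10.59 dB more.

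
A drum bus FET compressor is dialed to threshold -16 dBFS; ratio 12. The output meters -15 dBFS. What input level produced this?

-4 dBFS

The compressed level sits -15 − (-16) = 1 dB over threshold.
Input overshoot = R × output overshoot = 12 dB → input = -16 + 12 = -4 dBFS.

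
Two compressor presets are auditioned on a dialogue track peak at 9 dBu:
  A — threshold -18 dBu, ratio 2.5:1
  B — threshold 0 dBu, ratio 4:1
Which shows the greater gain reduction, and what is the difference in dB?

A, by 9.45 dB

A: overshoot 27 dB → output overshoot 10.8 dB → GR 16.2 dB.
B: overshoot 9 dB → output overshoot 2.25 dB → GR 6.75 dB.
Difference: 9.45 dB in favour of A.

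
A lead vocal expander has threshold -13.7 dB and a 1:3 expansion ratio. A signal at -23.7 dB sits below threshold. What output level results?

The input is 10 dB below the -13.7 dB threshold.
A 1:3 expander multiplies undershoot by 3: 10 × 3 = 30 dB below threshold.
Output = -13.7 − 30 = -43.7 dB.

-43.7 dB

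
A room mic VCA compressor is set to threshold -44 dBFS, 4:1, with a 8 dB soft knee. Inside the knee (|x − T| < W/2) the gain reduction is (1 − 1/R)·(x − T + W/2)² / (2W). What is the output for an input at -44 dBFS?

x − T + W/2 = -44 − (-44) + 4 = 4.
GR = (1 − 1/4) × 4² / 16 = 0.75 × 16 / 16 = 0.75 dB.
Output = -44 − 0.75 = -44.75 dBFS.

-44.75 dBFS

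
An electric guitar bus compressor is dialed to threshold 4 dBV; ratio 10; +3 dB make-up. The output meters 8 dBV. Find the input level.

Before make-up, the level was 8 − 3 = 5 dBV.
That's 1 dB above the 4 dBV threshold.
Undo the ratio: input overshoot = 1 × 10 = 10 dB, giving input = 14 dBV.

14 dBV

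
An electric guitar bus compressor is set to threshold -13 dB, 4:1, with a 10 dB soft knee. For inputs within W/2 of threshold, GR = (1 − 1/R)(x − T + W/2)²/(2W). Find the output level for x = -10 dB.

x − T + W/2 = -10 − (-13) + 5 = 8.
GR = (1 − 1/4) × 8² / 20 = 0.75 × 64 / 20 = 2.4 dB.
Output = -10 − 2.4 = -12.4 dB.

-12.4 dB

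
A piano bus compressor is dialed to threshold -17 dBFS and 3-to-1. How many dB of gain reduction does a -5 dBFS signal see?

8 dB

The signal is 12 dB above threshold.
After 3:1 compression the overshoot becomes 12/3 = 4 dB.
GR = overshoot in − overshoot out = 12 − 4 = 8 dB.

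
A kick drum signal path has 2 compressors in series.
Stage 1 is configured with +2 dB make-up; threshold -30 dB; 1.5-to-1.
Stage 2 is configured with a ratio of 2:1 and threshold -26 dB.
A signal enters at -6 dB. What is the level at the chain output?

-19 dB

Stage 1: 24 dB above -30 dB, reduced 1.5:1 to 16 dB above → -14 dB; +2 dB make-up → -12 dB.
Stage 2: overshoot 14 dB → 14/2 = 7 dB → -19 dB.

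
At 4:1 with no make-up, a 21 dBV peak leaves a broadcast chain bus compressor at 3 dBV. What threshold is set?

Gain reduction = 21 − 3 = 18 dB; output overshoot = GR / (R − 1) = 18 / 3 = 6 dB.
Threshold = output − output overshoot = 3 − 6 = -3 dBV.

-3 dBV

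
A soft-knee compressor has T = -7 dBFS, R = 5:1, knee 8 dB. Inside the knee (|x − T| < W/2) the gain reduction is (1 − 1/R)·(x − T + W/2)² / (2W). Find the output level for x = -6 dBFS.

-7.25 dBFS

x − T + W/2 = -6 − (-7) + 4 = 5.
GR = (1 − 1/5) × 5² / 16 = 0.8 × 25 / 16 = 1.25 dB.
Output = -6 − 1.25 = -7.25 dBFS.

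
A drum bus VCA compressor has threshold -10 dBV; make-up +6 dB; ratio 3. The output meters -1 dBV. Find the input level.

Before make-up, the level was -1 − 6 = -7 dBV.
That's 3 dB above the -10 dBV threshold.
Undo the ratio: input overshoot = 3 × 3 = 9 dB, giving input = -1 dBV.

-1 dBV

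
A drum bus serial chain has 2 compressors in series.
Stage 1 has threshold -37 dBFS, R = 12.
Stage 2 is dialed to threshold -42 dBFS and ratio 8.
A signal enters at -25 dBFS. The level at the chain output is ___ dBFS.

-41.25 dBFS

Stage 1: 12 dB above -37 dBFS, reduced 12:1 to 1 dB above → -36 dBFS.
Stage 2: overshoot 6 dB → 6/8 = 0.75 dB → -41.25 dBFS.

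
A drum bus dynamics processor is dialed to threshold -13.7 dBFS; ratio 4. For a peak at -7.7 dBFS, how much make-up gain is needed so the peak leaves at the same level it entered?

The peak compresses to -13.7 + 6/4 = -12.2 dBFS.
To reach -7.7 dBFS requires -7.7 − (-12.2) = 4.5 dB of make-up.

4.5 dB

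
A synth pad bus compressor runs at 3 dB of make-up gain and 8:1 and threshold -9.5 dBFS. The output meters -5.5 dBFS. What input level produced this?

Before make-up, the level was -5.5 − 3 = -8.5 dBFS.
That's 1 dB above the -9.5 dBFS threshold.
Undo the ratio: input overshoot = 1 × 8 = 8 dB, giving input = -1.5 dBFS.

-1.5 dBFS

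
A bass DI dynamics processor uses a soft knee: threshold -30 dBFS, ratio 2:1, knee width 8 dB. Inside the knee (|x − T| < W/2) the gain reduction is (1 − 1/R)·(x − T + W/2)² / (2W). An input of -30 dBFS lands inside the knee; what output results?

x − T + W/2 = -30 − (-30) + 4 = 4.
GR = (1 − 1/2) × 4² / 16 = 0.5 × 16 / 16 = 0.5 dB.
Output = -30 − 0.5 = -30.5 dBFS.

-30.5 dBFS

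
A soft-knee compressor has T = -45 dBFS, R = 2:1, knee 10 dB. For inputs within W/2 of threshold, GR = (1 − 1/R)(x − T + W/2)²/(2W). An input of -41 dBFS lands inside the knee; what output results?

-43.025 dBFS

x − T + W/2 = -41 − (-45) + 5 = 9.
GR = (1 − 1/2) × 9² / 20 = 0.5 × 81 / 20 = 2.025 dB.
Output = -41 − 2.025 = -43.025 dBFS.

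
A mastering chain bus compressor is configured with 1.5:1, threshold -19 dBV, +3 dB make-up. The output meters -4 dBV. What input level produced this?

Before make-up, the level was -4 − 3 = -7 dBV.
Post-compression overshoot = -7 − (-19) = 12 dB.
Input overshoot = R × output overshoot = 18 dB → input = -19 + 18 = -1 dBV.

-1 dBV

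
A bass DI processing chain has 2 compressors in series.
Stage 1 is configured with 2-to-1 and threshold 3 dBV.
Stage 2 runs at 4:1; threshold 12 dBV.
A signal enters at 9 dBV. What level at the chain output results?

6 dBV

Stage 1: 9 dBV is 6 dB over 3 dBV; at 2:1 that becomes 3 dB over, giving 6 dBV.
Stage 2: 6 dBV ≤ 12 dBV, so stage 2 doesn't engage; output 6 dBV.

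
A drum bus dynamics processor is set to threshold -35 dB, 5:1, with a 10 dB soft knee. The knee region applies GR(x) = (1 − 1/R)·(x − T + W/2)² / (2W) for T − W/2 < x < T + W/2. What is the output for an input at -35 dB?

-36 dB

x − T + W/2 = -35 − (-35) + 5 = 5.
GR = (1 − 1/5) × 5² / 20 = 0.8 × 25 / 20 = 1 dB.
Output = -35 − 1 = -36 dB.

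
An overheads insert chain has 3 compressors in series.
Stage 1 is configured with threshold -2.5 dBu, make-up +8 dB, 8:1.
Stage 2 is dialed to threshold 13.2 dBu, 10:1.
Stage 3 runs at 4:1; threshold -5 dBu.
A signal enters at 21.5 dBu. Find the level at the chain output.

Stage 1: 24 dB above -2.5 dBu, reduced 8:1 to 3 dB above → 0.5 dBu; +8 dB make-up → 8.5 dBu.
Stage 2: 8.5 dBu is at or below the 13.2 dBu threshold — no compression; output 8.5 dBu.
Stage 3: 8.5 dBu is 13.5 dB over -5 dBu; at 4:1 that becomes 3.375 dB over, giving -1.625 dBu.

-1.625 dBu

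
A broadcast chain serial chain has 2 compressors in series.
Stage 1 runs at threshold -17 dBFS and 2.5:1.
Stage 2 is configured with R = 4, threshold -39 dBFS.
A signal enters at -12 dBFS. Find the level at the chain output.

-33 dBFS

Stage 1: 5 dB above -17 dBFS, reduced 2.5:1 to 2 dB above → -15 dBFS.
Stage 2: -15 dBFS is 24 dB over -39 dBFS; at 4:1 that becomes 6 dB over, giving -33 dBFS.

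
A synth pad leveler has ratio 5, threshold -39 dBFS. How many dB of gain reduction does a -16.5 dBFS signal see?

-16.5 dBFS exceeds the threshold by 22.5 dB.
At 5:1, output sits 22.5/5 = 4.5 dB above threshold.
Gain reduction = 22.5 − 4.5 = 18 dB.

18 dB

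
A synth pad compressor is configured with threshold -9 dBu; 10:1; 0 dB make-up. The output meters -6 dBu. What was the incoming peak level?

That's 3 dB above the -9 dBu threshold.
Input overshoot = R × output overshoot = 30 dB → input = -9 + 30 = 21 dBu.

21 dBu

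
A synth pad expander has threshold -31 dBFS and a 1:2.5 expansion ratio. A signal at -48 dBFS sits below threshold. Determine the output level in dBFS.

-73.5 dBFS

Undershoot = (-31) − (-48) = 17 dB.
At 1:2.5, that expands to 42.5 dB under threshold.
Output = -31 − 42.5 = -73.5 dBFS.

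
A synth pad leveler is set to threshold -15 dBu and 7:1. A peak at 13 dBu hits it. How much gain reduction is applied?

24 dB

The signal is 28 dB above threshold.
A 7:1 ratio leaves 4 dB of that excess.
So the signal is attenuated by 28 − 4 = 24 dB.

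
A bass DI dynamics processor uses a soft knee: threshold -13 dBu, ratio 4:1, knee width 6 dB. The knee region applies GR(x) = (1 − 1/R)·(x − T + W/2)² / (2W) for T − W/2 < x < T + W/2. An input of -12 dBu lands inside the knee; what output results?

x − T + W/2 = -12 − (-13) + 3 = 4.
GR = (1 − 1/4) × 4² / 12 = 0.75 × 16 / 12 = 1 dB.
Output = -12 − 1 = -13 dBu.

-13 dBu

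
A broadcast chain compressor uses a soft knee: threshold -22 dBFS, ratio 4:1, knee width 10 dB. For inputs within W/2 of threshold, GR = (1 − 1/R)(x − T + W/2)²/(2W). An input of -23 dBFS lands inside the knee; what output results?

x − T + W/2 = -23 − (-22) + 5 = 4.
GR = (1 − 1/4) × 4² / 20 = 0.75 × 16 / 20 = 0.6 dB.
Output = -23 − 0.6 = -23.6 dBFS.

-23.6 dBFS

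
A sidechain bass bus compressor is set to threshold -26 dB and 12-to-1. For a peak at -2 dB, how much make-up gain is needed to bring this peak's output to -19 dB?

The peak compresses to -26 + 24/12 = -24 dB.
To reach -19 dB requires -19 − (-24) = 5 dB of make-up.

5 dB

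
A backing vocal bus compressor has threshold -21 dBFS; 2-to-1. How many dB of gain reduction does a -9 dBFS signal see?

6 dB

-9 dBFS exceeds the threshold by 12 dB.
A 2:1 ratio leaves 6 dB of that excess.
GR = overshoot in − overshoot out = 12 − 6 = 6 dB.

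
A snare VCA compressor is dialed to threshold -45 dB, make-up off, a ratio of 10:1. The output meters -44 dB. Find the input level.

Post-compression overshoot = -44 − (-45) = 1 dB.
Input overshoot = R × output overshoot = 10 dB → input = -45 + 10 = -35 dB.

-35 dB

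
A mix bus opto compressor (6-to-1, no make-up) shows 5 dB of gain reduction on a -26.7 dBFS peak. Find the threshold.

-32.7 dBFS

Input is 6 dB above T (since output overshoot × R = input overshoot: (-31.7 − T)·6 = -26.7 − T gives T = -32.7 dBFS).
Check: -32.7 + (-26.7 − (-32.7))/6 = -32.7 + 1 = -31.7 dBFS. ✓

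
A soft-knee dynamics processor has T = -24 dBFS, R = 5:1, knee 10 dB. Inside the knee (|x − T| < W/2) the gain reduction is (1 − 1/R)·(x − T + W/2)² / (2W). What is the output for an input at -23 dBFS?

-24.44 dBFS

x − T + W/2 = -23 − (-24) + 5 = 6.
GR = (1 − 1/5) × 6² / 20 = 0.8 × 36 / 20 = 1.44 dB.
Output = -23 − 1.44 = -24.44 dBFS.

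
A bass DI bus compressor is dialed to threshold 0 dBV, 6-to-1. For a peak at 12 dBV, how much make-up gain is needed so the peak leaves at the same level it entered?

10 dB

Without make-up, output = threshold + overshoot/6 = 0 + 2 = 2 dBV.
Gap to target: 10 dB.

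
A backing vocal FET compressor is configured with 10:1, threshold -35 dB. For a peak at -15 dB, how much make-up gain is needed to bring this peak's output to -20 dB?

Overshoot 20 dB → 20/10 = 2 dB after compression, so the compressed level is -35 + 2 = -33 dB.
Make-up = target − compressed = -20 − (-33) = 13 dB.

13 dB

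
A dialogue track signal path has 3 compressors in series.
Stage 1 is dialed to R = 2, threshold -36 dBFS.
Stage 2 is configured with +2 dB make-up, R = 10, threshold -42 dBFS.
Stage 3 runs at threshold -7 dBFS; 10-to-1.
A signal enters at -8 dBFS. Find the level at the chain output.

-38 dBFS

Stage 1: 28 dB above -36 dBFS, reduced 2:1 to 14 dB above → -22 dBFS.
Stage 2: overshoot 20 dB → 20/10 = 2 dB → -40 dBFS; +2 dB make-up → -38 dBFS.
Stage 3: -38 dBFS is at or below the -7 dBFS threshold — no compression; output -38 dBFS.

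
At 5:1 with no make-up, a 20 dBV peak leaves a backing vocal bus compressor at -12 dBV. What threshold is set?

Input is 40 dB above T (since output overshoot × R = input overshoot: (-12 − T)·5 = 20 − T gives T = -20 dBV).
Check: -20 + (20 − (-20))/5 = -20 + 8 = -12 dBV. ✓

-20 dBV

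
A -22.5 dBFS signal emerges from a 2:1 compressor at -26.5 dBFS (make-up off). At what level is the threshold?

-30.5 dBFS

Gain reduction = -22.5 − (-26.5) = 4 dB; output overshoot = GR / (R − 1) = 4 / 1 = 4 dB.
Threshold = output − output overshoot = -26.5 − 4 = -30.5 dBFS.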